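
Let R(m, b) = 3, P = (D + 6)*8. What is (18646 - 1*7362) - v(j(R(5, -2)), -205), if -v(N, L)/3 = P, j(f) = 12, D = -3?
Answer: 11356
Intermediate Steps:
P = 24 (P = (-3 + 6)*8 = 3*8 = 24)
v(N, L) = -72 (v(N, L) = -3*24 = -72)
(18646 - 1*7362) - v(j(R(5, -2)), -205) = (18646 - 1*7362) - 1*(-72) = (18646 - 7362) + 72 = 11284 + 72 = 11356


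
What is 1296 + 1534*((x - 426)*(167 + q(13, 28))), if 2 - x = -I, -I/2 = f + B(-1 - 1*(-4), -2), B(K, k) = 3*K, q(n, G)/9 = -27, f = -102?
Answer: 27748288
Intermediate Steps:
q(n, G) = -243 (q(n, G) = 9*(-27) = -243)
I = 186 (I = -2*(-102 + 3*(-1 - 1*(-4))) = -2*(-102 + 3*(-1 + 4)) = -2*(-102 + 3*3) = -2*(-102 + 9) = -2*(-93) = 186)
x = 188 (x = 2 - (-1)*186 = 2 - 1*(-186) = 2 + 186 = 188)
1296 + 1534*((x - 426)*(167 + q(13, 28))) = 1296 + 1534*((188 - 426)*(167 - 243)) = 1296 + 1534*(-238*(-76)) = 1296 + 1534*18088 = 1296 + 27746992 = 27748288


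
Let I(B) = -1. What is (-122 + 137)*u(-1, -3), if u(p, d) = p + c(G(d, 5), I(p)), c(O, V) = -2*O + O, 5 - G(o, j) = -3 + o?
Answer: -180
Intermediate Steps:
G(o, j) = 8 - o (G(o, j) = 5 - (-3 + o) = 5 + (3 - o) = 8 - o)
c(O, V) = -O
u(p, d) = -8 + d + p (u(p, d) = p - (8 - d) = p + (-8 + d) = -8 + d + p)
(-122 + 137)*u(-1, -3) = (-122 + 137)*(-8 - 3 - 1) = 15*(-12) = -180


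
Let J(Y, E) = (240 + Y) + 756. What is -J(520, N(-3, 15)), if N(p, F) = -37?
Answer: -1516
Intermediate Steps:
J(Y, E) = 996 + Y
-J(520, N(-3, 15)) = -(996 + 520) = -1*1516 = -1516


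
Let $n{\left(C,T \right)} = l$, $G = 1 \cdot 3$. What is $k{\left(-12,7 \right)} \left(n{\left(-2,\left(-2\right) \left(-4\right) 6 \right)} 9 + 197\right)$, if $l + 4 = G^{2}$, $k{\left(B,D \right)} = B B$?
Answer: $34848$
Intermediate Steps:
$k{\left(B,D \right)} = B^{2}$
$G = 3$
$l = 5$ ($l = -4 + 3^{2} = -4 + 9 = 5$)
$n{\left(C,T \right)} = 5$
$k{\left(-12,7 \right)} \left(n{\left(-2,\left(-2\right) \left(-4\right) 6 \right)} 9 + 197\right) = \left(-12\right)^{2} \left(5 \cdot 9 + 197\right) = 144 \left(45 + 197\right) = 144 \cdot 242 = 34848$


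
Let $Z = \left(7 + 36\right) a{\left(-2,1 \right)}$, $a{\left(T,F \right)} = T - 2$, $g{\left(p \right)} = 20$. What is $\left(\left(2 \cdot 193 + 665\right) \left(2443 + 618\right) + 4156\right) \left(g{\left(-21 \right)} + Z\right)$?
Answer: $-489632584$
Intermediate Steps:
$a{\left(T,F \right)} = -2 + T$ ($a{\left(T,F \right)} = T + \left(-2 + 0\right) = T - 2 = -2 + T$)
$Z = -172$ ($Z = \left(7 + 36\right) \left(-2 - 2\right) = 43 \left(-4\right) = -172$)
$\left(\left(2 \cdot 193 + 665\right) \left(2443 + 618\right) + 4156\right) \left(g{\left(-21 \right)} + Z\right) = \left(\left(2 \cdot 193 + 665\right) \left(2443 + 618\right) + 4156\right) \left(20 - 172\right) = \left(\left(386 + 665\right) 3061 + 4156\right) \left(-152\right) = \left(1051 \cdot 3061 + 4156\right) \left(-152\right) = \left(3217111 + 4156\right) \left(-152\right) = 3221267 \left(-152\right) = -489632584$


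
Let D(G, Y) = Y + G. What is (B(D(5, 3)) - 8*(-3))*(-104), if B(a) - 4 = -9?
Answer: -1976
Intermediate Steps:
D(G, Y) = G + Y
B(a) = -5 (B(a) = 4 - 9 = -5)
(B(D(5, 3)) - 8*(-3))*(-104) = (-5 - 8*(-3))*(-104) = (-5 + 24)*(-104) = 19*(-104) = -1976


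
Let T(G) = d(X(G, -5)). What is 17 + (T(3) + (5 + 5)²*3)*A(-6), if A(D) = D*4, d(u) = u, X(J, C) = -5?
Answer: -7063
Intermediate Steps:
T(G) = -5
A(D) = 4*D
17 + (T(3) + (5 + 5)²*3)*A(-6) = 17 + (-5 + (5 + 5)²*3)*(4*(-6)) = 17 + (-5 + 10²*3)*(-24) = 17 + (-5 + 100*3)*(-24) = 17 + (-5 + 300)*(-24) = 17 + 295*(-24) = 17 - 7080 = -7063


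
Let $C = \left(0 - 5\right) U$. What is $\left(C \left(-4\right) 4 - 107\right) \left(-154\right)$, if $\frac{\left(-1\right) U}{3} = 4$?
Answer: $164318$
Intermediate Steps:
$U = -12$ ($U = \left(-3\right) 4 = -12$)
$C = 60$ ($C = \left(0 - 5\right) \left(-12\right) = \left(-5\right) \left(-12\right) = 60$)
$\left(C \left(-4\right) 4 - 107\right) \left(-154\right) = \left(60 \left(-4\right) 4 - 107\right) \left(-154\right) = \left(\left(-240\right) 4 - 107\right) \left(-154\right) = \left(-960 - 107\right) \left(-154\right) = \left(-1067\right) \left(-154\right) = 164318$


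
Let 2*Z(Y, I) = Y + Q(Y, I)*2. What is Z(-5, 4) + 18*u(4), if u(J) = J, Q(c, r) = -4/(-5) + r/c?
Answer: 139/2 ≈ 69.500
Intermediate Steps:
Q(c, r) = 4/5 + r/c (Q(c, r) = -4*(-1/5) + r/c = 4/5 + r/c)
Z(Y, I) = 4/5 + Y/2 + I/Y (Z(Y, I) = (Y + (4/5 + I/Y)*2)/2 = (Y + (8/5 + 2*I/Y))/2 = (8/5 + Y + 2*I/Y)/2 = 4/5 + Y/2 + I/Y)
Z(-5, 4) + 18*u(4) = (4/5 + (1/2)*(-5) + 4/(-5)) + 18*4 = (4/5 - 5/2 + 4*(-1/5)) + 72 = (4/5 - 5/2 - 4/5) + 72 = -5/2 + 72 = 139/2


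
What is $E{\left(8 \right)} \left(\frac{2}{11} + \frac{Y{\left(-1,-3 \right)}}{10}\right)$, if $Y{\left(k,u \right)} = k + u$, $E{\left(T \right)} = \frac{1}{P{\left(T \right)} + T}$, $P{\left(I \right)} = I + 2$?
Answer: $- \frac{2}{165} \approx -0.012121$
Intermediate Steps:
$P{\left(I \right)} = 2 + I$
$E{\left(T \right)} = \frac{1}{2 + 2 T}$ ($E{\left(T \right)} = \frac{1}{\left(2 + T\right) + T} = \frac{1}{2 + 2 T}$)
$E{\left(8 \right)} \left(\frac{2}{11} + \frac{Y{\left(-1,-3 \right)}}{10}\right) = \frac{1}{2 \left(1 + 8\right)} \left(\frac{2}{11} + \frac{-1 - 3}{10}\right) = \frac{1}{2 \cdot 9} \left(2 \cdot \frac{1}{11} - \frac{2}{5}\right) = \frac{1}{2} \cdot \frac{1}{9} \left(\frac{2}{11} - \frac{2}{5}\right) = \frac{1}{18} \left(- \frac{12}{55}\right) = - \frac{2}{165}$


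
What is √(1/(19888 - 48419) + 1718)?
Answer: √1398482828467/28531 ≈ 41.449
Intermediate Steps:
√(1/(19888 - 48419) + 1718) = √(1/(-28531) + 1718) = √(-1/28531 + 1718) = √(49016257/28531) = √1398482828467/28531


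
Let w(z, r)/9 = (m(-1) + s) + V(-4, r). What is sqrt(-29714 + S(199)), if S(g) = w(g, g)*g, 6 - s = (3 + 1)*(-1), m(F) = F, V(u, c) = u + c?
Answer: 35*sqrt(274) ≈ 579.35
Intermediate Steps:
V(u, c) = c + u
s = 10 (s = 6 - (3 + 1)*(-1) = 6 - 4*(-1) = 6 - 1*(-4) = 6 + 4 = 10)
w(z, r) = 45 + 9*r (w(z, r) = 9*((-1 + 10) + (r - 4)) = 9*(9 + (-4 + r)) = 9*(5 + r) = 45 + 9*r)
S(g) = g*(45 + 9*g) (S(g) = (45 + 9*g)*g = g*(45 + 9*g))
sqrt(-29714 + S(199)) = sqrt(-29714 + 9*199*(5 + 199)) = sqrt(-29714 + 9*199*204) = sqrt(-29714 + 365364) = sqrt(335650) = 35*sqrt(274)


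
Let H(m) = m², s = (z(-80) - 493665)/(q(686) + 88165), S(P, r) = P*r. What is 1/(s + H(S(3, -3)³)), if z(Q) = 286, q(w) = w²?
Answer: 558761/296948011222 ≈ 1.8817e-6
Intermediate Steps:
s = -493379/558761 (s = (286 - 493665)/(686² + 88165) = -493379/(470596 + 88165) = -493379/558761 ≈ -0.88299)
1/(s + H(S(3, -3)³)) = 1/(-493379/558761 + ((3*(-3))³)²) = 1/(-493379/558761 + ((-9)³)²) = 1/(-493379/558761 + (-729)²) = 1/(-493379/558761 + 531441) = 1/(296948011222/558761) = 558761/296948011222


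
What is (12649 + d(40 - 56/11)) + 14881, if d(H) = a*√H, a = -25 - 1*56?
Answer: 27530 - 648*√66/11 ≈ 27051.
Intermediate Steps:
a = -81 (a = -25 - 56 = -81)
d(H) = -81*√H
(12649 + d(40 - 56/11)) + 14881 = (12649 - 81*√(40 - 56/11)) + 14881 = (12649 - 648*√66/11) + 14881 = 27530 - 648*√66/11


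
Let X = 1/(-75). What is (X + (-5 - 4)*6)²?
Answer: 16410601/5625 ≈ 2917.4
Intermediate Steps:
X = -1/75 ≈ -0.013333
(X + (-5 - 4)*6)² = (-1/75 + (-5 - 4)*6)² = (-1/75 - 9*6)² = (-1/75 - 54)² = (-4051/75)² = 16410601/5625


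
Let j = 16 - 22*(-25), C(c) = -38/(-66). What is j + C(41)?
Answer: 18697/33 ≈ 566.58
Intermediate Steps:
C(c) = 19/33 (C(c) = -38*(-1/66) = 19/33)
j = 566 (j = 16 + 550 = 566)
j + C(41) = 566 + 19/33 = 18697/33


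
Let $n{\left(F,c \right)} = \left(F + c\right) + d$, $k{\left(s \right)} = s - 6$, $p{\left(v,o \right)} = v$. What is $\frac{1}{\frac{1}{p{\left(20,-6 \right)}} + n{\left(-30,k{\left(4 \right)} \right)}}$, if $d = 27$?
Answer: $- \frac{20}{99} \approx -0.20202$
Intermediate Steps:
$k{\left(s \right)} = -6 + s$ ($k{\left(s \right)} = s - 6 = -6 + s$)
$n{\left(F,c \right)} = 27 + F + c$ ($n{\left(F,c \right)} = \left(F + c\right) + 27 = 27 + F + c$)
$\frac{1}{\frac{1}{p{\left(20,-6 \right)}} + n{\left(-30,k{\left(4 \right)} \right)}} = \frac{1}{\frac{1}{20} + \left(27 - 30 + \left(-6 + 4\right)\right)} = \frac{1}{\frac{1}{20} - 5} = \frac{1}{- \frac{99}{20}} = - \frac{20}{99}$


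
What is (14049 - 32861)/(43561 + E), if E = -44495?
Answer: 9406/467 ≈ 20.141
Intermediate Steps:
(14049 - 32861)/(43561 + E) = (14049 - 32861)/(43561 - 44495) = -18812/(-934) = -18812*(-1/934) = 9406/467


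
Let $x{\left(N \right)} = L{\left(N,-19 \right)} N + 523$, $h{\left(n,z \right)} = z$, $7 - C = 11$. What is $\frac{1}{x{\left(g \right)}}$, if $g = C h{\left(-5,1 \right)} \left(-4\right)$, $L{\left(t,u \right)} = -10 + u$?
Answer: $\frac{1}{59} \approx 0.016949$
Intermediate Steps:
$C = -4$ ($C = 7 - 11 = -4$)
$g = 16$ ($g = \left(-4\right) 1 \left(-4\right) = \left(-4\right) \left(-4\right) = 16$)
$x{\left(N \right)} = 523 - 29 N$ ($x{\left(N \right)} = \left(-10 - 19\right) N + 523 = - 29 N + 523 = 523 - 29 N$)
$\frac{1}{x{\left(g \right)}} = \frac{1}{523 - 464} = \frac{1}{59}$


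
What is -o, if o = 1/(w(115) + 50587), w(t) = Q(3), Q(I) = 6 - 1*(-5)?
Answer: -1/50598 ≈ -1.9764e-5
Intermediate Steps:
Q(I) = 11 (Q(I) = 6 + 5 = 11)
w(t) = 11
o = 1/50598 (o = 1/(11 + 50587) = 1/50598 ≈ 1.9764e-5)
-o = -1*1/50598 = -1/50598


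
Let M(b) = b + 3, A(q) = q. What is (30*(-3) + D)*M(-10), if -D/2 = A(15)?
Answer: 840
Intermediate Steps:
D = -30 (D = -2*15 = -30)
M(b) = 3 + b
(30*(-3) + D)*M(-10) = (30*(-3) - 30)*(3 - 10) = (-90 - 30)*(-7) = -120*(-7) = 840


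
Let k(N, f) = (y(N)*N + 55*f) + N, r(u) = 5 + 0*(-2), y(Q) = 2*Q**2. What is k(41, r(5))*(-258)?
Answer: -35644764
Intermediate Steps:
r(u) = 5 (r(u) = 5 + 0 = 5)
k(N, f) = N + 2*N**3 + 55*f (k(N, f) = ((2*N**2)*N + 55*f) + N = (2*N**3 + 55*f) + N = N + 2*N**3 + 55*f)
k(41, r(5))*(-258) = (41 + 2*41**3 + 55*5)*(-258) = (41 + 2*68921 + 275)*(-258) = (41 + 137842 + 275)*(-258) = 138158*(-258) = -35644764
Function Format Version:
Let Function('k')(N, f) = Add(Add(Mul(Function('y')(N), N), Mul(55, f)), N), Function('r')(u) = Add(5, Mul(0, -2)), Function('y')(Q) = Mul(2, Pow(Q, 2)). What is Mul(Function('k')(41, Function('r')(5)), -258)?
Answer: -35644764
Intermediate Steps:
Function('r')(u) = 5 (Function('r')(u) = Add(5, 0) = 5)
Function('k')(N, f) = Add(N, Mul(2, Pow(N, 3)), Mul(55, f)) (Function('k')(N, f) = Add(Add(Mul(Mul(2, Pow(N, 2)), N), Mul(55, f)), N) = Add(Add(Mul(2, Pow(N, 3)), Mul(55, f)), N) = Add(N, Mul(2, Pow(N, 3)), Mul(55, f)))
Mul(Function('k')(41, Function('r')(5)), -258) = Mul(Add(41, Mul(2, Pow(41, 3)), Mul(55, 5)), -258) = Mul(Add(41, Mul(2, 68921), 275), -258) = Mul(Add(41, 137842, 275), -258) = Mul(138158, -258) = -35644764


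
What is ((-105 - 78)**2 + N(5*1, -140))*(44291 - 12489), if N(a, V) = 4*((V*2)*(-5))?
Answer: 1243108378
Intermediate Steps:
N(a, V) = -40*V (N(a, V) = 4*((2*V)*(-5)) = 4*(-10*V) = -40*V)
((-105 - 78)**2 + N(5*1, -140))*(44291 - 12489) = ((-105 - 78)**2 - 40*(-140))*(44291 - 12489) = ((-183)**2 + 5600)*31802 = (33489 + 5600)*31802 = 39089*31802 = 1243108378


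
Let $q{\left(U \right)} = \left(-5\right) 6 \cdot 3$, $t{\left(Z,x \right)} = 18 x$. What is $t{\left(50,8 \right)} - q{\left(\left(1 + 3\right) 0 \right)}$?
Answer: $234$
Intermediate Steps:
$q{\left(U \right)} = -90$ ($q{\left(U \right)} = \left(-30\right) 3 = -90$)
$t{\left(50,8 \right)} - q{\left(\left(1 + 3\right) 0 \right)} = 18 \cdot 8 - -90 = 144 + 90 = 234$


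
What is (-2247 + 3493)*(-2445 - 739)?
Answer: -3967264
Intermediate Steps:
(-2247 + 3493)*(-2445 - 739) = 1246*(-3184) = -3967264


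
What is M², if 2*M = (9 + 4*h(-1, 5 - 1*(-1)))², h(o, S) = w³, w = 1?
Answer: 28561/4 ≈ 7140.3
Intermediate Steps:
h(o, S) = 1 (h(o, S) = 1³ = 1)
M = 169/2 (M = (9 + 4*1)²/2 = (9 + 4)²/2 = (½)*13² = (½)*169 = 169/2 ≈ 84.500)
M² = (169/2)² = 28561/4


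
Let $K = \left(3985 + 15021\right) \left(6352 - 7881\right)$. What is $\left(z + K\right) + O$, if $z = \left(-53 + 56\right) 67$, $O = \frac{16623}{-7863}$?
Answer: $- \frac{76166194774}{2621} \approx -2.906 \cdot 10^{7}$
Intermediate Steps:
$K = -29060174$ ($K = 19006 \left(-1529\right) = -29060174$)
$O = - \frac{5541}{2621}$ ($O = 16623 \left(- \frac{1}{7863}\right) = - \frac{5541}{2621} \approx -2.1141$)
$z = 201$ ($z = 3 \cdot 67 = 201$)
$\left(z + K\right) + O = \left(201 - 29060174\right) - \frac{5541}{2621} = -29059973 - \frac{5541}{2621} = - \frac{76166194774}{2621}$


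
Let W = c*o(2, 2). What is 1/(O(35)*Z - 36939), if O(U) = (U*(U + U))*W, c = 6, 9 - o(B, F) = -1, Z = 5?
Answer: 1/698061 ≈ 1.4325e-6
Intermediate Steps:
o(B, F) = 10 (o(B, F) = 9 - 1*(-1) = 9 + 1 = 10)
W = 60 (W = 6*10 = 60)
O(U) = 120*U² (O(U) = (U*(U + U))*60 = (U*(2*U))*60 = (2*U²)*60 = 120*U²)
1/(O(35)*Z - 36939) = 1/((120*35²)*5 - 36939) = 1/((120*1225)*5 - 36939) = 1/(147000*5 - 36939) = 1/(735000 - 36939) = 1/698061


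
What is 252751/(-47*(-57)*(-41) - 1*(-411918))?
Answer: 252751/302079 ≈ 0.83671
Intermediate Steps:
252751/(-47*(-57)*(-41) - 1*(-411918)) = 252751/(2679*(-41) + 411918) = 252751/(-109839 + 411918) = 252751/302079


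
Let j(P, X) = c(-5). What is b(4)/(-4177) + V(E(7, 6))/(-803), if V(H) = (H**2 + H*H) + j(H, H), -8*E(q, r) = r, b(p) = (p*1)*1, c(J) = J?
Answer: 103791/26833048 ≈ 0.0038680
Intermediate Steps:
j(P, X) = -5
b(p) = p (b(p) = p*1 = p)
E(q, r) = -r/8
V(H) = -5 + 2*H**2 (V(H) = (H**2 + H*H) - 5 = (H**2 + H**2) - 5 = 2*H**2 - 5 = -5 + 2*H**2)
b(4)/(-4177) + V(E(7, 6))/(-803) = 4/(-4177) + (-5 + 2*(-1/8*6)**2)/(-803) = 4*(-1/4177) + (-5 + 2*(-3/4)**2)*(-1/803) = -4/4177 + (-5 + 2*(9/16))*(-1/803) = -4/4177 + (-5 + 9/8)*(-1/803) = -4/4177 - 31/8*(-1/803) = -4/4177 + 31/6424 = 103791/26833048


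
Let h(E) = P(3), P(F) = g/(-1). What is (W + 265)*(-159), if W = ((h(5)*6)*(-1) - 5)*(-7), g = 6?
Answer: -7632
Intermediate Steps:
P(F) = -6 (P(F) = 6/(-1) = 6*(-1) = -6)
h(E) = -6
W = -217 (W = (-6*6*(-1) - 5)*(-7) = (-36*(-1) - 5)*(-7) = (36 - 5)*(-7) = 31*(-7) = -217)
(W + 265)*(-159) = (-217 + 265)*(-159) = 48*(-159) = -7632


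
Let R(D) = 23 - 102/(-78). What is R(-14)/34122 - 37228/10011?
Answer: -19516142/5249101 ≈ -3.7180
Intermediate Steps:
R(D) = 316/13 (R(D) = 23 - 102*(-1)/78 = 23 - 1*(-17/13) = 23 + 17/13 = 316/13)
R(-14)/34122 - 37228/10011 = (316/13)/34122 - 37228/10011 = (316/13)*(1/34122) - 37228*1/10011 = 158/221793 - 37228/10011 = -19516142/5249101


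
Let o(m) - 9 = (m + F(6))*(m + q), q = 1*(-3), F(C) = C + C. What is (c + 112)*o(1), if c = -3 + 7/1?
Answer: -1972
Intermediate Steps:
F(C) = 2*C
q = -3
o(m) = 9 + (-3 + m)*(12 + m) (o(m) = 9 + (m + 2*6)*(m - 3) = 9 + (m + 12)*(-3 + m) = 9 + (12 + m)*(-3 + m) = 9 + (-3 + m)*(12 + m))
c = 4 (c = -3 + 7*1 = -3 + 7 = 4)
(c + 112)*o(1) = (4 + 112)*(-27 + 1**2 + 9*1) = 116*(-27 + 1 + 9) = 116*(-17) = -1972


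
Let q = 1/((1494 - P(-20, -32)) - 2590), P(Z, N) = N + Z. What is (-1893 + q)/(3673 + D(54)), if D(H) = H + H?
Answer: -1976293/3947364 ≈ -0.50066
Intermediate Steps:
D(H) = 2*H
q = -1/1044 (q = 1/((1494 - (-32 - 20)) - 2590) = 1/((1494 - 1*(-52)) - 2590) = 1/((1494 + 52) - 2590) = 1/(1546 - 2590) = 1/(-1044) = -1/1044 ≈ -0.00095785)
(-1893 + q)/(3673 + D(54)) = (-1893 - 1/1044)/(3673 + 2*54) = -1976293/(1044*(3673 + 108)) = -1976293/1044/3781 = -1976293/1044*1/3781 = -1976293/3947364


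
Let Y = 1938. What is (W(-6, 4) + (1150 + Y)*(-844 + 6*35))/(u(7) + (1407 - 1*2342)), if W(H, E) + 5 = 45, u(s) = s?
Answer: 244719/116 ≈ 2109.6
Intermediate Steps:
W(H, E) = 40 (W(H, E) = -5 + 45 = 40)
(W(-6, 4) + (1150 + Y)*(-844 + 6*35))/(u(7) + (1407 - 1*2342)) = (40 + (1150 + 1938)*(-844 + 6*35))/(7 + (1407 - 1*2342)) = (40 + 3088*(-844 + 210))/(7 + (1407 - 2342)) = (40 + 3088*(-634))/(7 - 935) = (40 - 1957792)/(-928) = -1957752*(-1/928) = 244719/116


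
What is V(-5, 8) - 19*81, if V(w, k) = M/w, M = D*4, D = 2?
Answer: -7703/5 ≈ -1540.6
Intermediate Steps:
M = 8 (M = 2*4 = 8)
V(w, k) = 8/w
V(-5, 8) - 19*81 = 8/(-5) - 19*81 = 8*(-1/5) - 1539 = -8/5 - 1539 = -7703/5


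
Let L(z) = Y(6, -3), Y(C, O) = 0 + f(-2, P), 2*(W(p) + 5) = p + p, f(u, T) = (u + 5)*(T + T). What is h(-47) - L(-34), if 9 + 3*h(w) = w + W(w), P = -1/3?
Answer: -34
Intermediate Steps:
P = -⅓ (P = -1*⅓ = -⅓ ≈ -0.33333)
f(u, T) = 2*T*(5 + u) (f(u, T) = (5 + u)*(2*T) = 2*T*(5 + u))
W(p) = -5 + p (W(p) = -5 + (p + p)/2 = -5 + (2*p)/2 = -5 + p)
h(w) = -14/3 + 2*w/3 (h(w) = -3 + (w + (-5 + w))/3 = -3 + (-5 + 2*w)/3 = -3 + (-5/3 + 2*w/3) = -14/3 + 2*w/3)
Y(C, O) = -2 (Y(C, O) = 0 + 2*(-⅓)*(5 - 2) = 0 + 2*(-⅓)*3 = 0 - 2 = -2)
L(z) = -2
h(-47) - L(-34) = (-14/3 + (⅔)*(-47)) - 1*(-2) = (-14/3 - 94/3) + 2 = -36 + 2 = -34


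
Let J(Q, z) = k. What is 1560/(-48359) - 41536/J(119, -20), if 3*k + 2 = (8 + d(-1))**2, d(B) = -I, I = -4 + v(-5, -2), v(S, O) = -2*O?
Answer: -3013007496/1499129 ≈ -2009.8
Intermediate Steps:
I = 0 (I = -4 - 2*(-2) = -4 + 4 = 0)
d(B) = 0 (d(B) = -1*0 = 0)
k = 62/3 (k = -2/3 + (8 + 0)**2/3 = -2/3 + (1/3)*8**2 = -2/3 + (1/3)*64 = -2/3 + 64/3 = 62/3 ≈ 20.667)
J(Q, z) = 62/3
1560/(-48359) - 41536/J(119, -20) = 1560/(-48359) - 41536/62/3 = 1560*(-1/48359) - 41536*3/62 = -1560/48359 - 62304/31 = -3013007496/1499129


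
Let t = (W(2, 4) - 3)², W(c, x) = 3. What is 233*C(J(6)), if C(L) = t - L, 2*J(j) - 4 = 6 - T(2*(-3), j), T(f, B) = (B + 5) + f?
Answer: -1165/2 ≈ -582.50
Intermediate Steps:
t = 0 (t = (3 - 3)² = 0² = 0)
T(f, B) = 5 + B + f (T(f, B) = (5 + B) + f = 5 + B + f)
J(j) = 11/2 - j/2 (J(j) = 2 + (6 - (5 + j + 2*(-3)))/2 = 2 + (6 - (5 + j - 6))/2 = 2 + (6 - (-1 + j))/2 = 2 + (6 + (1 - j))/2 = 2 + (7 - j)/2 = 2 + (7/2 - j/2) = 11/2 - j/2)
C(L) = -L (C(L) = 0 - L = -L)
233*C(J(6)) = 233*(-(11/2 - ½*6)) = 233*(-(11/2 - 3)) = 233*(-1*5/2) = 233*(-5/2) = -1165/2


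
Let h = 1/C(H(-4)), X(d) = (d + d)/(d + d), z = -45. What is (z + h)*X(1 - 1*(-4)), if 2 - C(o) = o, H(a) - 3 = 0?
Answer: -46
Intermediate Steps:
H(a) = 3 (H(a) = 3 + 0 = 3)
C(o) = 2 - o
X(d) = 1 (X(d) = (2*d)/((2*d)) = (2*d)*(1/(2*d)) = 1)
h = -1 (h = 1/(2 - 1*3) = 1/(2 - 3) = 1/(-1) = -1)
(z + h)*X(1 - 1*(-4)) = (-45 - 1)*1 = -46*1 = -46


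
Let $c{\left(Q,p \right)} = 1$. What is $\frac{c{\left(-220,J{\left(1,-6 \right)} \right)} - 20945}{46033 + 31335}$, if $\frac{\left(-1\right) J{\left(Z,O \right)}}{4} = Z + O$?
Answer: $- \frac{2618}{9671} \approx -0.27071$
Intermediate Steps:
$J{\left(Z,O \right)} = - 4 O - 4 Z$ ($J{\left(Z,O \right)} = - 4 \left(Z + O\right) = - 4 \left(O + Z\right) = - 4 O - 4 Z$)
$\frac{c{\left(-220,J{\left(1,-6 \right)} \right)} - 20945}{46033 + 31335} = \frac{1 - 20945}{46033 + 31335} = - \frac{20944}{77368} = \left(-20944\right) \frac{1}{77368} = - \frac{2618}{9671}$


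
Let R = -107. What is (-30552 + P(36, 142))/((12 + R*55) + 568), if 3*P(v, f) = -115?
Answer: 91771/15915 ≈ 5.7663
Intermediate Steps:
P(v, f) = -115/3 (P(v, f) = (⅓)*(-115) = -115/3)
(-30552 + P(36, 142))/((12 + R*55) + 568) = (-30552 - 115/3)/((12 - 107*55) + 568) = -91771/(3*((12 - 5885) + 568)) = -91771/(3*(-5873 + 568)) = -91771/3/(-5305) = -91771/3*(-1/5305) = 91771/15915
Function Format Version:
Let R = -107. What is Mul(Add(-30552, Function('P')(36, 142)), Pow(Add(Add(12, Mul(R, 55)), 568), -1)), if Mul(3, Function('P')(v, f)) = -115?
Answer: Rational(91771, 15915) ≈ 5.7663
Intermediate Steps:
Function('P')(v, f) = Rational(-115, 3) (Function('P')(v, f) = Mul(Rational(1, 3), -115) = Rational(-115, 3))
Mul(Add(-30552, Function('P')(36, 142)), Pow(Add(Add(12, Mul(R, 55)), 568), -1)) = Mul(Add(-30552, Rational(-115, 3)), Pow(Add(Add(12, Mul(-107, 55)), 568), -1)) = Mul(Rational(-91771, 3), Pow(Add(Add(12, -5885), 568), -1)) = Mul(Rational(-91771, 3), Pow(Add(-5873, 568), -1)) = Mul(Rational(-91771, 3), Pow(-5305, -1)) = Mul(Rational(-91771, 3), Rational(-1, 5305)) = Rational(91771, 15915)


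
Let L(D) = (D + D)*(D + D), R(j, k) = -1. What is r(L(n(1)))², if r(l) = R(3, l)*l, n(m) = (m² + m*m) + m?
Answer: 1296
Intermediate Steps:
n(m) = m + 2*m² (n(m) = (m² + m²) + m = 2*m² + m = m + 2*m²)
L(D) = 4*D² (L(D) = (2*D)*(2*D) = 4*D²)
r(l) = -l
r(L(n(1)))² = (-4*(1*(1 + 2*1))²)² = (-4*(1*(1 + 2))²)² = (-4*(1*3)²)² = (-4*3²)² = (-4*9)² = (-1*36)² = (-36)² = 1296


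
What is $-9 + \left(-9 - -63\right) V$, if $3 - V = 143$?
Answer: $-7569$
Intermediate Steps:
$V = -140$ ($V = 3 - 143 = -140$)
$-9 + \left(-9 - -63\right) V = -9 + \left(-9 - -63\right) \left(-140\right) = -9 + \left(-9 + 63\right) \left(-140\right) = -9 + 54 \left(-140\right) = -9 - 7560 = -7569$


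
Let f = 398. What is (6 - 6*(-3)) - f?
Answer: -374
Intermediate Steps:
(6 - 6*(-3)) - f = (6 - 6*(-3)) - 1*398 = (6 + 18) - 398 = 24 - 398 = -374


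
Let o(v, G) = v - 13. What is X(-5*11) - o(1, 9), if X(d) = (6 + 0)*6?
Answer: 48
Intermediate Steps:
o(v, G) = -13 + v
X(d) = 36 (X(d) = 6*6 = 36)
X(-5*11) - o(1, 9) = 36 - (-13 + 1) = 36 - 1*(-12) = 36 + 12 = 48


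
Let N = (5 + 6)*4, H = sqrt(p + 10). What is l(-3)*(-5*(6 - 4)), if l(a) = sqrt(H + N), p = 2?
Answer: -10*sqrt(44 + 2*sqrt(3)) ≈ -68.894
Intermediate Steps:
H = 2*sqrt(3) (H = sqrt(2 + 10) = sqrt(12) = 2*sqrt(3) ≈ 3.4641)
N = 44 (N = 11*4 = 44)
l(a) = sqrt(44 + 2*sqrt(3)) (l(a) = sqrt(2*sqrt(3) + 44) = sqrt(44 + 2*sqrt(3)))
l(-3)*(-5*(6 - 4)) = sqrt(44 + 2*sqrt(3))*(-5*(6 - 4)) = sqrt(44 + 2*sqrt(3))*(-5*2) = sqrt(44 + 2*sqrt(3))*(-10) = -10*sqrt(44 + 2*sqrt(3))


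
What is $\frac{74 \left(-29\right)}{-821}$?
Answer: $\frac{2146}{821} \approx 2.6139$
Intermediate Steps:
$\frac{74 \left(-29\right)}{-821} = \left(-2146\right) \left(- \frac{1}{821}\right) = \frac{2146}{821}$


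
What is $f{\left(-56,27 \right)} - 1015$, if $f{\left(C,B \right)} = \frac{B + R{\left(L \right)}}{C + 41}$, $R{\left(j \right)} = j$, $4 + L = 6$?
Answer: $- \frac{15254}{15} \approx -1016.9$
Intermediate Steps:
$L = 2$ ($L = -4 + 6 = 2$)
$f{\left(C,B \right)} = \frac{2 + B}{41 + C}$ ($f{\left(C,B \right)} = \frac{B + 2}{C + 41} = \frac{2 + B}{41 + C}$)
$f{\left(-56,27 \right)} - 1015 = \frac{2 + 27}{41 - 56} - 1015 = \frac{1}{-15} \cdot 29 - 1015 = \left(- \frac{1}{15}\right) 29 - 1015 = - \frac{29}{15} - 1015 = - \frac{15254}{15}$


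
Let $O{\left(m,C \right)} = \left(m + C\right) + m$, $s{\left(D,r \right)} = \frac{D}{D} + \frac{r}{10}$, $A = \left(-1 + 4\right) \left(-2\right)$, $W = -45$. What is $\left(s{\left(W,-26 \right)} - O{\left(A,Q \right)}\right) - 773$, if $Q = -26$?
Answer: $- \frac{3683}{5} \approx -736.6$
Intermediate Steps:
$A = -6$ ($A = 3 \left(-2\right) = -6$)
$s{\left(D,r \right)} = 1 + \frac{r}{10}$ ($s{\left(D,r \right)} = 1 + r \frac{1}{10} = 1 + \frac{r}{10}$)
$O{\left(m,C \right)} = C + 2 m$ ($O{\left(m,C \right)} = \left(C + m\right) + m = C + 2 m$)
$\left(s{\left(W,-26 \right)} - O{\left(A,Q \right)}\right) - 773 = \left(\left(1 + \frac{1}{10} \left(-26\right)\right) - \left(-26 + 2 \left(-6\right)\right)\right) - 773 = \left(\left(1 - \frac{13}{5}\right) - \left(-26 - 12\right)\right) - 773 = \left(- \frac{8}{5} - -38\right) - 773 = \left(- \frac{8}{5} + 38\right) - 773 = \frac{182}{5} - 773 = - \frac{3683}{5}$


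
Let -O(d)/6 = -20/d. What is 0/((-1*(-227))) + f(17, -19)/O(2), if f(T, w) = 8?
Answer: 2/15 ≈ 0.13333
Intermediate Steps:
O(d) = 120/d (O(d) = -(-120)/d = 120/d)
0/((-1*(-227))) + f(17, -19)/O(2) = 0/((-1*(-227))) + 8/((120/2)) = 0/227 + 8/((120*(1/2))) = 0*(1/227) + 8/60 = 0 + 8*(1/60) = 0 + 2/15 = 2/15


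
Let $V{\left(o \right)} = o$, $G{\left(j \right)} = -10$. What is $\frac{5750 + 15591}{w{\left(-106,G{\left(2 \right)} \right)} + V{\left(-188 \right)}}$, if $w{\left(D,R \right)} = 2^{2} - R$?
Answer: $- \frac{21341}{174} \approx -122.65$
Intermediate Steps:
$w{\left(D,R \right)} = 4 - R$
$\frac{5750 + 15591}{w{\left(-106,G{\left(2 \right)} \right)} + V{\left(-188 \right)}} = \frac{5750 + 15591}{\left(4 - -10\right) - 188} = \frac{21341}{\left(4 + 10\right) - 188} = \frac{21341}{14 - 188} = \frac{21341}{-174} = 21341 \left(- \frac{1}{174}\right) = - \frac{21341}{174}$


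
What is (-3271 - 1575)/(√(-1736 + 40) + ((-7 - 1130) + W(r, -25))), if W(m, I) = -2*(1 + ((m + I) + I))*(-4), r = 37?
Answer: 5975118/1521985 + 19384*I*√106/1521985 ≈ 3.9259 + 0.13113*I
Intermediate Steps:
W(m, I) = 8 + 8*m + 16*I (W(m, I) = -2*(1 + ((I + m) + I))*(-4) = -2*(1 + (m + 2*I))*(-4) = -2*(1 + m + 2*I)*(-4) = -2*(-4 - 8*I - 4*m) = 8 + 8*m + 16*I)
(-3271 - 1575)/(√(-1736 + 40) + ((-7 - 1130) + W(r, -25))) = (-3271 - 1575)/(√(-1736 + 40) + ((-7 - 1130) + (8 + 8*37 + 16*(-25)))) = -4846/(√(-1696) + (-1137 + (8 + 296 - 400))) = -4846/(4*I*√106 + (-1137 - 96)) = -4846/(4*I*√106 - 1233) = -4846/(-1233 + 4*I*√106)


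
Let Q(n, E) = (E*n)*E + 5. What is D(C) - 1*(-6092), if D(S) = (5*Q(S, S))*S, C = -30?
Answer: 4055342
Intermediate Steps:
Q(n, E) = 5 + n*E² (Q(n, E) = n*E² + 5 = 5 + n*E²)
D(S) = S*(25 + 5*S³) (D(S) = (5*(5 + S*S²))*S = (5*(5 + S³))*S = (25 + 5*S³)*S = S*(25 + 5*S³))
D(C) - 1*(-6092) = 5*(-30)*(5 + (-30)³) - 1*(-6092) = 5*(-30)*(5 - 27000) + 6092 = 5*(-30)*(-26995) + 6092 = 4049250 + 6092 = 4055342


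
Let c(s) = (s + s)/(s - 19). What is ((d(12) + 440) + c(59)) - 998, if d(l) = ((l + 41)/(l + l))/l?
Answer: -799007/1440 ≈ -554.87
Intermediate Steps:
d(l) = (41 + l)/(2*l**2) (d(l) = ((41 + l)/((2*l)))/l = ((41 + l)*(1/(2*l)))/l = ((41 + l)/(2*l))/l = (41 + l)/(2*l**2))
c(s) = 2*s/(-19 + s) (c(s) = (2*s)/(-19 + s) = 2*s/(-19 + s))
((d(12) + 440) + c(59)) - 998 = (((1/2)*(41 + 12)/12**2 + 440) + 2*59/(-19 + 59)) - 998 = (((1/2)*(1/144)*53 + 440) + 2*59/40) - 998 = ((53/288 + 440) + 2*59*(1/40)) - 998 = (126773/288 + 59/20) - 998 = 638113/1440 - 998 = -799007/1440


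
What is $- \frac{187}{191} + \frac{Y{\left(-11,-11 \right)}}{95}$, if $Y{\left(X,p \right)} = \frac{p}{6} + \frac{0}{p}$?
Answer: $- \frac{108691}{108870} \approx -0.99836$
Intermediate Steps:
$Y{\left(X,p \right)} = \frac{p}{6}$ ($Y{\left(X,p \right)} = p \frac{1}{6} + 0 = \frac{p}{6} + 0 = \frac{p}{6}$)
$- \frac{187}{191} + \frac{Y{\left(-11,-11 \right)}}{95} = - \frac{187}{191} + \frac{\frac{1}{6} \left(-11\right)}{95} = \left(-187\right) \frac{1}{191} - \frac{11}{570} = - \frac{187}{191} - \frac{11}{570} = - \frac{108691}{108870}$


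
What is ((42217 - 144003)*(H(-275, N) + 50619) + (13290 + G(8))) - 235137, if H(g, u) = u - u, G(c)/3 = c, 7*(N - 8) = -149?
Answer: -5152527357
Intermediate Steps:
N = -93/7 (N = 8 + (⅐)*(-149) = 8 - 149/7 = -93/7 ≈ -13.286)
G(c) = 3*c
H(g, u) = 0
((42217 - 144003)*(H(-275, N) + 50619) + (13290 + G(8))) - 235137 = ((42217 - 144003)*(0 + 50619) + (13290 + 3*8)) - 235137 = (-101786*50619 + (13290 + 24)) - 235137 = (-5152305534 + 13314) - 235137 = -5152292220 - 235137 = -5152527357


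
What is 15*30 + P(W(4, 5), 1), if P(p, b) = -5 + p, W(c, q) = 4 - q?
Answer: 444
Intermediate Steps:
15*30 + P(W(4, 5), 1) = 15*30 + (-5 + (4 - 1*5)) = 450 + (-5 + (4 - 5)) = 450 + (-5 - 1) = 450 - 6 = 444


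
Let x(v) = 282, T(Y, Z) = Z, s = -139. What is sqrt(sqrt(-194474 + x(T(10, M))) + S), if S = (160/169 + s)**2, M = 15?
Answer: sqrt(544335561 + 114244*I*sqrt(12137))/169 ≈ 138.06 + 1.5959*I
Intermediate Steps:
S = 544335561/28561 (S = (160/169 - 139)**2 = (-23331/169)**2 = 544335561/28561 ≈ 19059.)
sqrt(sqrt(-194474 + x(T(10, M))) + S) = sqrt(sqrt(-194474 + 282) + 544335561/28561) = sqrt(sqrt(-194192) + 544335561/28561) = sqrt(4*I*sqrt(12137) + 544335561/28561) = sqrt(544335561/28561 + 4*I*sqrt(12137))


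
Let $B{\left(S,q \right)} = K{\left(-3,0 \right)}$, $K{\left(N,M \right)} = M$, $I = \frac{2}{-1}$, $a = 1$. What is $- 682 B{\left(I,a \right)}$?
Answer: $0$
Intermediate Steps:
$I = -2$ ($I = 2 \left(-1\right) = -2$)
$B{\left(S,q \right)} = 0$
$- 682 B{\left(I,a \right)} = \left(-682\right) 0 = 0$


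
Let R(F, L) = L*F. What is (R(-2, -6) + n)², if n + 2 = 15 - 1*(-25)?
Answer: 2500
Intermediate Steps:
R(F, L) = F*L
n = 38 (n = -2 + (15 - 1*(-25)) = -2 + (15 + 25) = -2 + 40 = 38)
(R(-2, -6) + n)² = (-2*(-6) + 38)² = (12 + 38)² = 50² = 2500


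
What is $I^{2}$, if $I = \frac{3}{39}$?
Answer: $\frac{1}{169} \approx 0.0059172$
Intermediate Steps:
$I = \frac{1}{13}$ ($I = 3 \cdot \frac{1}{39} = \frac{1}{13} \approx 0.076923$)
$I^{2} = \left(\frac{1}{13}\right)^{2} = \frac{1}{169}$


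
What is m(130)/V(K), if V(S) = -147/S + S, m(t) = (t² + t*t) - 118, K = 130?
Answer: 398060/1523 ≈ 261.37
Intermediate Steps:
m(t) = -118 + 2*t² (m(t) = (t² + t²) - 118 = 2*t² - 118 = -118 + 2*t²)
V(S) = S - 147/S
m(130)/V(K) = (-118 + 2*130²)/(130 - 147/130) = (-118 + 2*16900)/(130 - 147*1/130) = (-118 + 33800)/(130 - 147/130) = 33682/(16753/130) = 33682*(130/16753) = 398060/1523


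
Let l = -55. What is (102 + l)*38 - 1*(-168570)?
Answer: 170356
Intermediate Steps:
(102 + l)*38 - 1*(-168570) = (102 - 55)*38 - 1*(-168570) = 47*38 + 168570 = 1786 + 168570 = 170356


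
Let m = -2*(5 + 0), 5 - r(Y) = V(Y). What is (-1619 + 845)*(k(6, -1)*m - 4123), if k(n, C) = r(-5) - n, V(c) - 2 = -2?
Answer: 3183462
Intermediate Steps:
V(c) = 0 (V(c) = 2 - 2 = 0)
r(Y) = 5 (r(Y) = 5 - 1*0 = 5 + 0 = 5)
m = -10 (m = -2*5 = -10)
k(n, C) = 5 - n
(-1619 + 845)*(k(6, -1)*m - 4123) = (-1619 + 845)*((5 - 1*6)*(-10) - 4123) = -774*((5 - 6)*(-10) - 4123) = -774*(-1*(-10) - 4123) = -774*(10 - 4123) = -774*(-4113) = 3183462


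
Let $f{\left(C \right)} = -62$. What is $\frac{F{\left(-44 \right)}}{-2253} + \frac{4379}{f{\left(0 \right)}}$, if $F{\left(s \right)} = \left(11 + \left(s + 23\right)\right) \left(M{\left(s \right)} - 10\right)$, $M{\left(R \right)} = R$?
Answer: $- \frac{3299789}{46562} \approx -70.869$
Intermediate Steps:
$F{\left(s \right)} = \left(-10 + s\right) \left(34 + s\right)$ ($F{\left(s \right)} = \left(11 + \left(s + 23\right)\right) \left(s - 10\right) = \left(11 + \left(23 + s\right)\right) \left(-10 + s\right) = \left(34 + s\right) \left(-10 + s\right) = \left(-10 + s\right) \left(34 + s\right)$)
$\frac{F{\left(-44 \right)}}{-2253} + \frac{4379}{f{\left(0 \right)}} = \frac{-340 + \left(-44\right)^{2} + 24 \left(-44\right)}{-2253} + \frac{4379}{-62} = \left(-340 + 1936 - 1056\right) \left(- \frac{1}{2253}\right) + 4379 \left(- \frac{1}{62}\right) = 540 \left(- \frac{1}{2253}\right) - \frac{4379}{62} = - \frac{180}{751} - \frac{4379}{62} = - \frac{3299789}{46562}$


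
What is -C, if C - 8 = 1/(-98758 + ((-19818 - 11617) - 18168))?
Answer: -1186887/148361 ≈ -8.0000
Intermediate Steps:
C = 1186887/148361 (C = 8 + 1/(-98758 + ((-19818 - 11617) - 18168)) = 8 + 1/(-98758 + (-31435 - 18168)) = 8 + 1/(-98758 - 49603) = 8 + 1/(-148361) = 8 - 1/148361 = 1186887/148361 ≈ 8.0000)
-C = -1*1186887/148361 = -1186887/148361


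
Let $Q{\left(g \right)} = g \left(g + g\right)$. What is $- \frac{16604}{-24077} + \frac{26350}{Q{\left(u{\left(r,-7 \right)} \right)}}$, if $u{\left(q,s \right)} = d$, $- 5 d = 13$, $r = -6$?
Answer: $\frac{7933167951}{4069013} \approx 1949.7$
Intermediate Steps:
$d = - \frac{13}{5}$ ($d = \left(- \frac{1}{5}\right) 13 = - \frac{13}{5} \approx -2.6$)
$u{\left(q,s \right)} = - \frac{13}{5}$
$Q{\left(g \right)} = 2 g^{2}$ ($Q{\left(g \right)} = g 2 g = 2 g^{2}$)
$- \frac{16604}{-24077} + \frac{26350}{Q{\left(u{\left(r,-7 \right)} \right)}} = - \frac{16604}{-24077} + \frac{26350}{2 \left(- \frac{13}{5}\right)^{2}} = \left(-16604\right) \left(- \frac{1}{24077}\right) + \frac{26350}{2 \cdot \frac{169}{25}} = \frac{16604}{24077} + \frac{26350}{\frac{338}{25}} = \frac{16604}{24077} + 26350 \cdot \frac{25}{338} = \frac{16604}{24077} + \frac{329375}{169} = \frac{7933167951}{4069013}$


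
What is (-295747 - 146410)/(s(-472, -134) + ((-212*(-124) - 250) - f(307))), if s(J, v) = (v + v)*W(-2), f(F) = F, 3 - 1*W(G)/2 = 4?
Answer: -442157/26267 ≈ -16.833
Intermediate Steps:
W(G) = -2 (W(G) = 6 - 2*4 = 6 - 8 = -2)
s(J, v) = -4*v (s(J, v) = (v + v)*(-2) = (2*v)*(-2) = -4*v)
(-295747 - 146410)/(s(-472, -134) + ((-212*(-124) - 250) - f(307))) = (-295747 - 146410)/(-4*(-134) + ((-212*(-124) - 250) - 1*307)) = -442157/(536 + ((26288 - 250) - 307)) = -442157/(536 + (26038 - 307)) = -442157/(536 + 25731) = -442157/26267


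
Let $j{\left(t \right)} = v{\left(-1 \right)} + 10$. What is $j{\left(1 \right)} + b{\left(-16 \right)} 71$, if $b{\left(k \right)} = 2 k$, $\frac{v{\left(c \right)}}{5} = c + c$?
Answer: $-2272$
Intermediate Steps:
$v{\left(c \right)} = 10 c$ ($v{\left(c \right)} = 5 \left(c + c\right) = 5 \cdot 2 c = 10 c$)
$j{\left(t \right)} = 0$ ($j{\left(t \right)} = 10 \left(-1\right) + 10 = -10 + 10 = 0$)
$j{\left(1 \right)} + b{\left(-16 \right)} 71 = 0 + 2 \left(-16\right) 71 = 0 - 2272 = -2272$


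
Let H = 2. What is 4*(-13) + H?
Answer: -50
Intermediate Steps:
4*(-13) + H = 4*(-13) + 2 = -52 + 2 = -50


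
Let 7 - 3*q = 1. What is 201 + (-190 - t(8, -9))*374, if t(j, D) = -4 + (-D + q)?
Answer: -73477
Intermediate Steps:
q = 2 (q = 7/3 - ⅓*1 = 7/3 - ⅓ = 2)
t(j, D) = -2 - D (t(j, D) = -4 + (-D + 2) = -4 + (2 - D) = -2 - D)
201 + (-190 - t(8, -9))*374 = 201 + (-190 - (-2 - 1*(-9)))*374 = 201 + (-190 - (-2 + 9))*374 = 201 + (-190 - 1*7)*374 = 201 + (-190 - 7)*374 = 201 - 197*374 = 201 - 73678 = -73477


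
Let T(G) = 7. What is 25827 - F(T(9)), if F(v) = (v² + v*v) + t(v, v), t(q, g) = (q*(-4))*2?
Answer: 25785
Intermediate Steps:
t(q, g) = -8*q (t(q, g) = -4*q*2 = -8*q)
F(v) = -8*v + 2*v² (F(v) = (v² + v*v) - 8*v = (v² + v²) - 8*v = 2*v² - 8*v = -8*v + 2*v²)
25827 - F(T(9)) = 25827 - 2*7*(-4 + 7) = 25827 - 2*7*3 = 25827 - 1*42 = 25827 - 42 = 25785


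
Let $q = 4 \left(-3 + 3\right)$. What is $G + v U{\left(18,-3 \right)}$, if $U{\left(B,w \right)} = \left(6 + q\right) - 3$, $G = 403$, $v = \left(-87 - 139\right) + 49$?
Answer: $-128$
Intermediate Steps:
$q = 0$ ($q = 4 \cdot 0 = 0$)
$v = -177$ ($v = -226 + 49 = -177$)
$U{\left(B,w \right)} = 3$ ($U{\left(B,w \right)} = \left(6 + 0\right) - 3 = 6 - 3 = 3$)
$G + v U{\left(18,-3 \right)} = 403 - 531 = -128$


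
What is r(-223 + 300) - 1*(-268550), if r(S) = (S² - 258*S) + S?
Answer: 254690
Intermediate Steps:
r(S) = S² - 257*S
r(-223 + 300) - 1*(-268550) = (-223 + 300)*(-257 + (-223 + 300)) - 1*(-268550) = 77*(-257 + 77) + 268550 = 77*(-180) + 268550 = -13860 + 268550 = 254690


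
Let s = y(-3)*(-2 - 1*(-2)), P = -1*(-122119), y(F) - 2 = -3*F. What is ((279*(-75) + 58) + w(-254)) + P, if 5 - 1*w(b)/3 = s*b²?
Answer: 101267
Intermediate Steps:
y(F) = 2 - 3*F
P = 122119
s = 0 (s = (2 - 3*(-3))*(-2 - 1*(-2)) = (2 + 9)*(-2 + 2) = 11*0 = 0)
w(b) = 15 (w(b) = 15 - 0*b² = 15 - 3*0 = 15 + 0 = 15)
((279*(-75) + 58) + w(-254)) + P = ((279*(-75) + 58) + 15) + 122119 = ((-20925 + 58) + 15) + 122119 = (-20867 + 15) + 122119 = -20852 + 122119 = 101267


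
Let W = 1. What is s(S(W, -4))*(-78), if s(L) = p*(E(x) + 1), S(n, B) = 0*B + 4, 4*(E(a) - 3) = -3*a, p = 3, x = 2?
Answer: -585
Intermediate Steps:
E(a) = 3 - 3*a/4 (E(a) = 3 + (-3*a)/4 = 3 - 3*a/4)
S(n, B) = 4 (S(n, B) = 0 + 4 = 4)
s(L) = 15/2 (s(L) = 3*((3 - ¾*2) + 1) = 3*((3 - 3/2) + 1) = 3*(3/2 + 1) = 3*(5/2) = 15/2)
s(S(W, -4))*(-78) = (15/2)*(-78) = -585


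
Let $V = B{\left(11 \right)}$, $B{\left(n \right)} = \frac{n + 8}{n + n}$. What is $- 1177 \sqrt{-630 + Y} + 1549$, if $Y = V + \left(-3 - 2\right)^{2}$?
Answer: $1549 - \frac{107 i \sqrt{292402}}{2} \approx 1549.0 - 28930.0 i$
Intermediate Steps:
$B{\left(n \right)} = \frac{8 + n}{2 n}$
$V = \frac{19}{22}$ ($V = \frac{8 + 11}{2 \cdot 11} = \frac{1}{2} \cdot \frac{1}{11} \cdot 19 = \frac{19}{22} \approx 0.86364$)
$Y = \frac{569}{22}$ ($Y = \frac{19}{22} + \left(-3 - 2\right)^{2} = \frac{19}{22} + \left(-5\right)^{2} = \frac{19}{22} + 25 = \frac{569}{22} \approx 25.864$)
$- 1177 \sqrt{-630 + Y} + 1549 = - 1177 \sqrt{-630 + \frac{569}{22}} + 1549 = - 1177 \sqrt{- \frac{13291}{22}} + 1549 = - 1177 \frac{i \sqrt{292402}}{22} + 1549 = - \frac{107 i \sqrt{292402}}{2} + 1549 = 1549 - \frac{107 i \sqrt{292402}}{2}$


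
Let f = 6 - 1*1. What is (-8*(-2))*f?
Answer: 80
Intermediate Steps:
f = 5 (f = 6 - 1 = 5)
(-8*(-2))*f = -8*(-2)*5 = 16*5 = 80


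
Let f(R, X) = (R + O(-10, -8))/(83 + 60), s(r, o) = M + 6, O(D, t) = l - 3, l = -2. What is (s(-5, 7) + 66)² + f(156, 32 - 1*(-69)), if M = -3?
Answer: 680974/143 ≈ 4762.1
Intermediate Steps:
O(D, t) = -5 (O(D, t) = -2 - 3 = -5)
s(r, o) = 3 (s(r, o) = -3 + 6 = 3)
f(R, X) = -5/143 + R/143 (f(R, X) = (R - 5)/(83 + 60) = (-5 + R)/143 = (-5 + R)*(1/143) = -5/143 + R/143)
(s(-5, 7) + 66)² + f(156, 32 - 1*(-69)) = (3 + 66)² + (-5/143 + (1/143)*156) = 69² + (-5/143 + 12/11) = 4761 + 151/143 = 680974/143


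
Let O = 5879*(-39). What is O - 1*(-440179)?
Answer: 210898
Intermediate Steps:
O = -229281
O - 1*(-440179) = -229281 - 1*(-440179) = -229281 + 440179 = 210898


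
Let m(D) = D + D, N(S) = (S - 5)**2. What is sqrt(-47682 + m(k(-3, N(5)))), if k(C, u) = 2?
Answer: I*sqrt(47678) ≈ 218.35*I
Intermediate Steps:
N(S) = (-5 + S)**2
m(D) = 2*D
sqrt(-47682 + m(k(-3, N(5)))) = sqrt(-47682 + 2*2) = sqrt(-47682 + 4) = sqrt(-47678) = I*sqrt(47678)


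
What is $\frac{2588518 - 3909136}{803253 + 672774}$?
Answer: $- \frac{440206}{492009} \approx -0.89471$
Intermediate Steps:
$\frac{2588518 - 3909136}{803253 + 672774} = - \frac{1320618}{1476027} = \left(-1320618\right) \frac{1}{1476027} = - \frac{440206}{492009}$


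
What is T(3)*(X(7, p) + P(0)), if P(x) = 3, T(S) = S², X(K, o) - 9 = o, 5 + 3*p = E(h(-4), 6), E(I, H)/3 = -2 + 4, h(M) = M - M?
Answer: 111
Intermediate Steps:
h(M) = 0
E(I, H) = 6 (E(I, H) = 3*(-2 + 4) = 3*2 = 6)
p = ⅓ (p = -5/3 + (⅓)*6 = -5/3 + 2 = ⅓ ≈ 0.33333)
X(K, o) = 9 + o
T(3)*(X(7, p) + P(0)) = 3²*((9 + ⅓) + 3) = 9*(28/3 + 3) = 9*(37/3) = 111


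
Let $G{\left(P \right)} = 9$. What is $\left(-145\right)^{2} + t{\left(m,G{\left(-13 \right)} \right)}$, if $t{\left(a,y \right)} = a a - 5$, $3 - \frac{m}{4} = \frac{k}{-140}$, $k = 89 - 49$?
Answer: $\frac{1038444}{49} \approx 21193.0$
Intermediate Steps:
$k = 40$ ($k = 89 - 49 = 40$)
$m = \frac{92}{7}$ ($m = 12 - 4 \frac{40}{-140} = 12 - 4 \cdot 40 \left(- \frac{1}{140}\right) = 12 - - \frac{8}{7} = 12 + \frac{8}{7} = \frac{92}{7} \approx 13.143$)
$t{\left(a,y \right)} = -5 + a^{2}$ ($t{\left(a,y \right)} = a^{2} - 5 = -5 + a^{2}$)
$\left(-145\right)^{2} + t{\left(m,G{\left(-13 \right)} \right)} = \left(-145\right)^{2} - \left(5 - \left(\frac{92}{7}\right)^{2}\right) = 21025 + \left(-5 + \frac{8464}{49}\right) = 21025 + \frac{8219}{49} = \frac{1038444}{49}$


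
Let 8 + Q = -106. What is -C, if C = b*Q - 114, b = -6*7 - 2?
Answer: -4902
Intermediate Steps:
Q = -114 (Q = -8 - 106 = -114)
b = -44 (b = -42 - 2 = -44)
C = 4902 (C = -44*(-114) - 114 = 5016 - 114 = 4902)
-C = -1*4902 = -4902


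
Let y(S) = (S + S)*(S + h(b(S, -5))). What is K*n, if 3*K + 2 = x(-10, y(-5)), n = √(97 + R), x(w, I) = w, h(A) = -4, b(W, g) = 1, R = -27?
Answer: -4*√70 ≈ -33.466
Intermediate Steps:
y(S) = 2*S*(-4 + S) (y(S) = (S + S)*(S - 4) = (2*S)*(-4 + S) = 2*S*(-4 + S))
n = √70 (n = √(97 - 27) = √70 ≈ 8.3666)
K = -4 (K = -⅔ + (⅓)*(-10) = -⅔ - 10/3 = -4)
K*n = -4*√70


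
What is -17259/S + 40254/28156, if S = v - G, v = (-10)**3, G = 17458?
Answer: 13965372/5905721 ≈ 2.3647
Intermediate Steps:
v = -1000
S = -18458 (S = -1000 - 1*17458 = -1000 - 17458 = -18458)
-17259/S + 40254/28156 = -17259/(-18458) + 40254/28156 = -17259*(-1/18458) + 40254*(1/28156) = 1569/1678 + 20127/14078 = 13965372/5905721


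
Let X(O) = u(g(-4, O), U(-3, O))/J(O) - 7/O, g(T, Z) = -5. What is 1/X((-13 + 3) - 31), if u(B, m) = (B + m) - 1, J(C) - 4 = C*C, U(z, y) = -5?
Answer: 69085/11344 ≈ 6.0900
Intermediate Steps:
J(C) = 4 + C**2 (J(C) = 4 + C*C = 4 + C**2)
u(B, m) = -1 + B + m
X(O) = -11/(4 + O**2) - 7/O (X(O) = (-1 - 5 - 5)/(4 + O**2) - 7/O = -11/(4 + O**2) - 7/O)
1/X((-13 + 3) - 31) = 1/((-28 - 11*((-13 + 3) - 31) - 7*((-13 + 3) - 31)**2)/(((-13 + 3) - 31)*(4 + ((-13 + 3) - 31)**2))) = 1/((-28 - 11*(-10 - 31) - 7*(-10 - 31)**2)/((-10 - 31)*(4 + (-10 - 31)**2))) = 1/((-28 - 11*(-41) - 7*(-41)**2)/((-41)*(4 + (-41)**2))) = 1/(-(-28 + 451 - 7*1681)/(41*(4 + 1681))) = 1/(-1/41*(-28 + 451 - 11767)/1685) = 1/(-1/41*1/1685*(-11344)) = 1/(11344/69085) = 69085/11344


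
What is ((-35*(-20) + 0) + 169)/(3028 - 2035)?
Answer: 869/993 ≈ 0.87513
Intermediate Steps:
((-35*(-20) + 0) + 169)/(3028 - 2035) = ((700 + 0) + 169)/993 = (700 + 169)*(1/993) = 869*(1/993) = 869/993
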